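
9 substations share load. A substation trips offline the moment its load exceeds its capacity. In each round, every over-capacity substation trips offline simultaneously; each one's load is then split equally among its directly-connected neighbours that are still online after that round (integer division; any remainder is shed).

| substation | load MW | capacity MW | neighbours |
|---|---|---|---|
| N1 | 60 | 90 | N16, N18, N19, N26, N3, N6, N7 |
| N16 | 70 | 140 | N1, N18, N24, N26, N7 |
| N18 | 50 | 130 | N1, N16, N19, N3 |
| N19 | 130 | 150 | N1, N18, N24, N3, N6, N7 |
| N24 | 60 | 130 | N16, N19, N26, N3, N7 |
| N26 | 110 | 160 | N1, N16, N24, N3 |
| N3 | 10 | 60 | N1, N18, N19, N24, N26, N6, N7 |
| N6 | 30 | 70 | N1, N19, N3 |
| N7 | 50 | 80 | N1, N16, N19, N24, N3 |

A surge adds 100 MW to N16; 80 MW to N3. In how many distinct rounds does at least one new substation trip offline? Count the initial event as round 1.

4

Round 1 — N16 at 170 > 140; N3 at 90 > 60. N16, N3 trip offline.
  N16 sheds 170 MW to N1, N18, N24, N26, N7: 34 each.
    N1: 60+34 = 94 > 90
    N18: 50+34 = 84 ≤ 130
    N24: 60+34 = 94 ≤ 130
    N26: 110+34 = 144 ≤ 160
    N7: 50+34 = 84 > 80
  N3 sheds 90 MW to N1, N18, N19, N24, N26, N6, N7: 12 each (6 lost).
    N1: 94+12 = 106 > 90
    N18: 84+12 = 96 ≤ 130
    N19: 130+12 = 142 ≤ 150
    N24: 94+12 = 106 ≤ 130
    N26: 144+12 = 156 ≤ 160
    N6: 30+12 = 42 ≤ 70
    N7: 84+12 = 96 > 80
Round 2 — N1, N7 trip offline.
  N1 sheds 106 MW to N18, N19, N26, N6: 26 each (2 lost).
    N18: 96+26 = 122 ≤ 130
    N19: 142+26 = 168 > 150
    N26: 156+26 = 182 > 160
    N6: 42+26 = 68 ≤ 70
  N7 sheds 96 MW to N19, N24: 48 each.
    N19: 168+48 = 216 > 150
    N24: 106+48 = 154 > 130
Round 3 — N19, N24, N26 trip offline.
  N19 sheds 216 MW to N18, N6: 108 each.
    N18: 122+108 = 230 > 130
    N6: 68+108 = 176 > 70
  N24 sheds 154 MW: no online neighbours, lost.
  N26 sheds 182 MW: no online neighbours, lost.
Round 4 — N18, N6 trip offline.
  N18 sheds 230 MW: no online neighbours, lost.
  N6 sheds 176 MW: no online neighbours, lost.
No further trips.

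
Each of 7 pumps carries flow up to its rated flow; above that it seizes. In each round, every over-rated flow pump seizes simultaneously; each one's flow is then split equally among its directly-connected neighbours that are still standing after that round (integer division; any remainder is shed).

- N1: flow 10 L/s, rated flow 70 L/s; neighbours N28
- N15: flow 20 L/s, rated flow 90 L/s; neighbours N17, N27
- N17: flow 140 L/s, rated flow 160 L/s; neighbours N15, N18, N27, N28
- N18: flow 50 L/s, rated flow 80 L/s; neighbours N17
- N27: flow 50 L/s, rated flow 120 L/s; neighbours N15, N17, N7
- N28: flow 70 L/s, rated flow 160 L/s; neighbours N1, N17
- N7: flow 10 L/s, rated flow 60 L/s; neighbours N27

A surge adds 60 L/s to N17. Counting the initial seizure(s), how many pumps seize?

Round 1 — N17 at 200 > 160. N17 seizes.
  N17 sheds 200 L/s to N15, N18, N27, N28: 50 each.
    N15: 20+50 = 70 ≤ 90
    N18: 50+50 = 100 > 80
    N27: 50+50 = 100 ≤ 120
    N28: 70+50 = 120 ≤ 160
Round 2 — N18 seizes.
  N18 sheds 100 L/s: no online neighbours, lost.
No further seizures.

2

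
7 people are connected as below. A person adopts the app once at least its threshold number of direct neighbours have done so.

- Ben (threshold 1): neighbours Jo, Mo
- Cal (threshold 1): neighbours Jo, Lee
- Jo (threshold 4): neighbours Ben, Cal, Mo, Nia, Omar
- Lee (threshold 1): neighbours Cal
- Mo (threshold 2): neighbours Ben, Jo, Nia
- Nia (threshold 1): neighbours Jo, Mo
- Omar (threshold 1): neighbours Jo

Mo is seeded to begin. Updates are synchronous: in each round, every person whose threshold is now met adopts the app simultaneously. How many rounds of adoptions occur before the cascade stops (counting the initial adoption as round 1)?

Round 1 — Mo adopts the app (initial).
Round 2 — checking thresholds:
  Ben: 1 of 2 neighbours ≥ 1, adopts the app.
  Jo: 1 of 5 neighbours < 4, not yet.
  Nia: 1 of 2 neighbours ≥ 1, adopts the app.
Round 3 — no new adoptions; cascade stops.

2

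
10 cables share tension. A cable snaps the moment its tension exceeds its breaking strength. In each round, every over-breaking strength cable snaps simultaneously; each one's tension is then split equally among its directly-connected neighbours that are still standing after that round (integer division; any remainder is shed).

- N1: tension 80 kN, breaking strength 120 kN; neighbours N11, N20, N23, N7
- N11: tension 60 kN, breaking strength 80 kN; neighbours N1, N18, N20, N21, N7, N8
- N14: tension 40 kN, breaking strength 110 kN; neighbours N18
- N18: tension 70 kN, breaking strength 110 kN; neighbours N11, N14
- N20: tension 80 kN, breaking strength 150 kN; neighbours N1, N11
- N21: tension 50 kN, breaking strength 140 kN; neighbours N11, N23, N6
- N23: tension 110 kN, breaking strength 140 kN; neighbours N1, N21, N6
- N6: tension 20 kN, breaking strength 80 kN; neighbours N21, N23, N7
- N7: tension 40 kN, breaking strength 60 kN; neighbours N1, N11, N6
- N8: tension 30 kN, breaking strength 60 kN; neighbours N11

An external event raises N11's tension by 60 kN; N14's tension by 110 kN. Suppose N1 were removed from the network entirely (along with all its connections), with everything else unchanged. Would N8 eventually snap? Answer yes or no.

no

With N1 removed:
Round 1 — N11 at 120 > 80; N14 at 150 > 110. N11, N14 snap.
  N11 sheds 120 kN to N18, N20, N21, N7, N8: 24 each.
    N18: 70+24 = 94 ≤ 110
    N20: 80+24 = 104 ≤ 150
    N21: 50+24 = 74 ≤ 140
    N7: 40+24 = 64 > 60
    N8: 30+24 = 54 ≤ 60
  N14 sheds 150 kN to N18: 150 each.
    N18: 94+150 = 244 > 110
Round 2 — N18, N7 snap.
  N18 sheds 244 kN: no online neighbours, lost.
  N7 sheds 64 kN to N6: 64 each.
    N6: 20+64 = 84 > 80
Round 3 — N6 snaps.
  N6 sheds 84 kN to N21, N23: 42 each.
    N21: 74+42 = 116 ≤ 140
    N23: 110+42 = 152 > 140
Round 4 — N23 snaps.
  N23 sheds 152 kN to N21: 152 each.
    N21: 116+152 = 268 > 140
Round 5 — N21 snaps.
  N21 sheds 268 kN: no online neighbours, lost.
No further breaks.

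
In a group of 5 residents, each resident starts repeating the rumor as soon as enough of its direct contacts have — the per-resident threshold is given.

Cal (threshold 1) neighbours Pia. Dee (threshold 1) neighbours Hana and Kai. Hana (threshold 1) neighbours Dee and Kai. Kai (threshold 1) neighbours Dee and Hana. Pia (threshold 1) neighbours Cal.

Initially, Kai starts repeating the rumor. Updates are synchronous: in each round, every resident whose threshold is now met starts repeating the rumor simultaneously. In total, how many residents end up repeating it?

Round 1 — Kai starts repeating the rumor (initial).
Round 2 — checking thresholds:
  Dee: 1 of 2 neighbours ≥ 1, starts repeating the rumor.
  Hana: 1 of 2 neighbours ≥ 1, starts repeating the rumor.
Round 3 — no new spreads; cascade stops.

3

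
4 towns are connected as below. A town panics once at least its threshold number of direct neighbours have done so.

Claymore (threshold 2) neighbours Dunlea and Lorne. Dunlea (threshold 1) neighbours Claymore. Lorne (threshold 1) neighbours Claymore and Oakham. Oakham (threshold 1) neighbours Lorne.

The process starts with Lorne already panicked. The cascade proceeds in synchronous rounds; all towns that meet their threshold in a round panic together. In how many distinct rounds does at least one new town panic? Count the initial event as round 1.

2

Round 1 — Lorne panics (initial).
Round 2 — checking thresholds:
  Claymore: 1 of 2 neighbours < 2, holds.
  Oakham: 1 of 1 neighbours ≥ 1, panics.
Round 3 — no new panics; cascade stops.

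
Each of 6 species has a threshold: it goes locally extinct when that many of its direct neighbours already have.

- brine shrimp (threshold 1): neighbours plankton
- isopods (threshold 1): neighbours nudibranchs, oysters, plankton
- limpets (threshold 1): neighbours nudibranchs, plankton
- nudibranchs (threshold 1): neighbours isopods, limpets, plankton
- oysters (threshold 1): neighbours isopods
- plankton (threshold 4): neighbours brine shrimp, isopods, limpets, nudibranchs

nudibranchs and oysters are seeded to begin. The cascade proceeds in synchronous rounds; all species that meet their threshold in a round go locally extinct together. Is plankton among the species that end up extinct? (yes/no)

Round 1 — nudibranchs, oysters go locally extinct (initial).
Round 2 — checking thresholds:
  isopods: 2 of 3 neighbours ≥ 1, goes locally extinct.
  limpets: 1 of 2 neighbours ≥ 1, goes locally extinct.
  plankton: 1 of 4 neighbours < 4, holds.
Round 3 — no new extinctions; cascade stops.

no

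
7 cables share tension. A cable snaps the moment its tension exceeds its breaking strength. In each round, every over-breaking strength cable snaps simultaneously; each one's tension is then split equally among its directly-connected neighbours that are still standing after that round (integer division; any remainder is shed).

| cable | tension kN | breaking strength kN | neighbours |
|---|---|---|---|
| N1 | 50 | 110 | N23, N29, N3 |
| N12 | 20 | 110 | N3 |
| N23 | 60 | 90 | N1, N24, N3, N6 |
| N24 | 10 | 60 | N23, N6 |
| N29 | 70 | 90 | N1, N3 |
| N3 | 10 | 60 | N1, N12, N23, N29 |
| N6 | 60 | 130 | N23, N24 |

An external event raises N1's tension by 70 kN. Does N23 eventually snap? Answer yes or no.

yes

Round 1 — N1 at 120 > 110. N1 snaps.
  N1 sheds 120 kN to N23, N29, N3: 40 each.
    N23: 60+40 = 100 > 90
    N29: 70+40 = 110 > 90
    N3: 10+40 = 50 ≤ 60
Round 2 — N23, N29 snap.
  N23 sheds 100 kN to N24, N3, N6: 33 each (1 lost).
    N24: 10+33 = 43 ≤ 60
    N3: 50+33 = 83 > 60
    N6: 60+33 = 93 ≤ 130
  N29 sheds 110 kN to N3: 110 each.
    N3: 83+110 = 193 > 60
Round 3 — N3 snaps.
  N3 sheds 193 kN to N12: 193 each.
    N12: 20+193 = 213 > 110
Round 4 — N12 snaps.
  N12 sheds 213 kN: no online neighbours, lost.
No further breaks.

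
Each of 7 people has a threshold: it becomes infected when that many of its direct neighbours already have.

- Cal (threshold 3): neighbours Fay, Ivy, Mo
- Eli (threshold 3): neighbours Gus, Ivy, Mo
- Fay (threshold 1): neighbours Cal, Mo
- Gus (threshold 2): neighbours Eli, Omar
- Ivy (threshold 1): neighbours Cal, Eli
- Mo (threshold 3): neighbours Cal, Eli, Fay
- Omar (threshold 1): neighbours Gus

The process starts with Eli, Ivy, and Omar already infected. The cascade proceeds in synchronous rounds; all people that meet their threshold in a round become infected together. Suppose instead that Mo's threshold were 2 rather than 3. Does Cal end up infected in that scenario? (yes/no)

no

With Mo's threshold at 2:
Round 1 — Eli, Ivy, Omar become infected (initial).
Round 2 — checking thresholds:
  Cal: 1 of 3 neighbours < 3, holds.
  Gus: 2 of 2 neighbours ≥ 2, becomes infected.
  Mo: 1 of 3 neighbours < 2, holds.
Round 3 — no new infections; cascade stops.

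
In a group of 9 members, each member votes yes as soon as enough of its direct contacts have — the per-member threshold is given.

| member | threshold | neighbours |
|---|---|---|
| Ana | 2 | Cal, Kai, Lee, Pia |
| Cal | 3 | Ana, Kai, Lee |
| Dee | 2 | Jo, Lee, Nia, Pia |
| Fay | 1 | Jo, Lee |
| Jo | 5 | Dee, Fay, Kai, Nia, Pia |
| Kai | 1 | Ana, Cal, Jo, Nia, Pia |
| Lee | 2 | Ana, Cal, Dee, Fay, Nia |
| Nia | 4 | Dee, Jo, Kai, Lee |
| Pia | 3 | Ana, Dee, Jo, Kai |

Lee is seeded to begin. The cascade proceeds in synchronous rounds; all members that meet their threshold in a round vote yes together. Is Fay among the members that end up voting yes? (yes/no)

yes

Round 1 — Lee votes yes (initial).
Round 2 — checking thresholds:
  Ana: 1 of 4 neighbours < 2, below threshold.
  Cal: 1 of 3 neighbours < 3, below threshold.
  Dee: 1 of 4 neighbours < 2, below threshold.
  Fay: 1 of 2 neighbours ≥ 1, votes yes.
  Nia: 1 of 4 neighbours < 4, below threshold.
Round 3 — no new yes votes; cascade stops.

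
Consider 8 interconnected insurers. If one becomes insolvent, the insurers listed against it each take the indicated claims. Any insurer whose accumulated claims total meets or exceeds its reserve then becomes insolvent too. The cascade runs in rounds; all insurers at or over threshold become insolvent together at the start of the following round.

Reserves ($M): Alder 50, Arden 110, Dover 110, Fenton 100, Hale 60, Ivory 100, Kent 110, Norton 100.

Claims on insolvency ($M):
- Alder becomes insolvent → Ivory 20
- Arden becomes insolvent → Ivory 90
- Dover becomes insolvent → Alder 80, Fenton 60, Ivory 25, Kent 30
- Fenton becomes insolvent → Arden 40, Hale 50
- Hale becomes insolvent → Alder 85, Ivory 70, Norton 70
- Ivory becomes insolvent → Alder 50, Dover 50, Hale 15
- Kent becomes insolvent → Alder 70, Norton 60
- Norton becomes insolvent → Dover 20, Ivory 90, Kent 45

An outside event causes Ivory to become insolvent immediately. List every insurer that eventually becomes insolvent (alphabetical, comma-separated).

Alder, Ivory

Round 1 — Ivory becomes insolvent (initial).
  Alder: +50 → 50 ≥ 50
  Dover: +50 → 50 < 110
  Hale: +15 → 15 < 60
Round 2 — Alder becomes insolvent.
No further insolvencies.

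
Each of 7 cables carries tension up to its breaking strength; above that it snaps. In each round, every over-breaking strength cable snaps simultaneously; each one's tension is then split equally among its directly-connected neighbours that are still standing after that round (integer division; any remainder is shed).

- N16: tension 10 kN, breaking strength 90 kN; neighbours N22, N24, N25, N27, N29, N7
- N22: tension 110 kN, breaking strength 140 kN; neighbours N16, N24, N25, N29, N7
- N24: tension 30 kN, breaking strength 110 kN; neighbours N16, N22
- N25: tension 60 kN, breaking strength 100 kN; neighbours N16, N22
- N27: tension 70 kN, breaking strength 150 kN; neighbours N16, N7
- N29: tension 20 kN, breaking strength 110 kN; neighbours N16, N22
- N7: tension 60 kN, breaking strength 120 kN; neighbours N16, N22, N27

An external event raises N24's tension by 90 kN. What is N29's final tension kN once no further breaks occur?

Round 1 — N24 at 120 > 110. N24 snaps.
  N24 sheds 120 kN to N16, N22: 60 each.
    N16: 10+60 = 70 ≤ 90
    N22: 110+60 = 170 > 140
Round 2 — N22 snaps.
  N22 sheds 170 kN to N16, N25, N29, N7: 42 each (2 lost).
    N16: 70+42 = 112 > 90
    N25: 60+42 = 102 > 100
    N29: 20+42 = 62 ≤ 110
    N7: 60+42 = 102 ≤ 120
Round 3 — N16, N25 snap.
  N16 sheds 112 kN to N27, N29, N7: 37 each (1 lost).
    N27: 70+37 = 107 ≤ 150
    N29: 62+37 = 99 ≤ 110
    N7: 102+37 = 139 > 120
  N25 sheds 102 kN: no online neighbours, lost.
Round 4 — N7 snaps.
  N7 sheds 139 kN to N27: 139 each.
    N27: 107+139 = 246 > 150
Round 5 — N27 snaps.
  N27 sheds 246 kN: no online neighbours, lost.
No further breaks.

99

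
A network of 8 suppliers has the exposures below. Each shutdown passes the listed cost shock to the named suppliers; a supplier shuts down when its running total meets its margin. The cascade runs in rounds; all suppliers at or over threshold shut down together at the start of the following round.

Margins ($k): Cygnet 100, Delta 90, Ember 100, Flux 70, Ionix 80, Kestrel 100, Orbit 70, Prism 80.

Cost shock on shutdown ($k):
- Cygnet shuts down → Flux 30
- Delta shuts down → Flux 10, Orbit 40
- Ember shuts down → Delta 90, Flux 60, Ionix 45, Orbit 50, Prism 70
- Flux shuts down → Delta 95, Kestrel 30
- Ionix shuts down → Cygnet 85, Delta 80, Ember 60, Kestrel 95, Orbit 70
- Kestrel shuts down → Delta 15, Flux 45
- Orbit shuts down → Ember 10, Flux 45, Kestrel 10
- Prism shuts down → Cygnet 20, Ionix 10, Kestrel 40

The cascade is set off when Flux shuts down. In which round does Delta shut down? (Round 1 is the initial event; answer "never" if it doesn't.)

2

Round 1 — Flux shuts down (initial).
  Delta: +95 → 95 ≥ 90
  Kestrel: +30 → 30 < 100
Round 2 — Delta shuts down.
  Orbit: +40 → 40 < 70
No further shutdowns.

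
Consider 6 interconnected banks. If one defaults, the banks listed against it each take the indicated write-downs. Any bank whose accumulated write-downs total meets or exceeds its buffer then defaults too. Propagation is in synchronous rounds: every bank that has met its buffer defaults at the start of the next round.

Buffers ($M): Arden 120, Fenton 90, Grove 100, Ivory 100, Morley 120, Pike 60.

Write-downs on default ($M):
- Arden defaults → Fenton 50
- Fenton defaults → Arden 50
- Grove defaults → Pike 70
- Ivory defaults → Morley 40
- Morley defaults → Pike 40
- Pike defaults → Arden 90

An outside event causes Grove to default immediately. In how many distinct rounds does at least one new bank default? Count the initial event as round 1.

Round 1 — Grove defaults (initial).
  Pike: +70 → 70 ≥ 60
Round 2 — Pike defaults.
  Arden: +90 → 90 < 120
No further defaults.

2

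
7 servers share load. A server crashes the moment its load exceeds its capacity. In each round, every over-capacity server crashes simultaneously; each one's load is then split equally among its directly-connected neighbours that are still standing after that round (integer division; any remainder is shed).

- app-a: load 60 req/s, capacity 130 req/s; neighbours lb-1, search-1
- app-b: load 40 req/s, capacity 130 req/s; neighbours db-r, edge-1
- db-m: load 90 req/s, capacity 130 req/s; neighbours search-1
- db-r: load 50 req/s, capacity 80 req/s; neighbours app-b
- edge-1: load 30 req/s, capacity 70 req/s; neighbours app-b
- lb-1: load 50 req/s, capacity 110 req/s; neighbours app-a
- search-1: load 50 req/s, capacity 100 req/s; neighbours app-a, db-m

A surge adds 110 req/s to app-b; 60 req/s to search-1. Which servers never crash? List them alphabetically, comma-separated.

app-a, lb-1

Round 1 — app-b at 150 > 130; search-1 at 110 > 100. app-b, search-1 crash.
  app-b sheds 150 req/s to db-r, edge-1: 75 each.
    db-r: 50+75 = 125 > 80
    edge-1: 30+75 = 105 > 70
  search-1 sheds 110 req/s to app-a, db-m: 55 each.
    app-a: 60+55 = 115 ≤ 130
    db-m: 90+55 = 145 > 130
Round 2 — db-m, db-r, edge-1 crash.
  db-m sheds 145 req/s: no online neighbours, lost.
  db-r sheds 125 req/s: no online neighbours, lost.
  edge-1 sheds 105 req/s: no online neighbours, lost.
No further crashes.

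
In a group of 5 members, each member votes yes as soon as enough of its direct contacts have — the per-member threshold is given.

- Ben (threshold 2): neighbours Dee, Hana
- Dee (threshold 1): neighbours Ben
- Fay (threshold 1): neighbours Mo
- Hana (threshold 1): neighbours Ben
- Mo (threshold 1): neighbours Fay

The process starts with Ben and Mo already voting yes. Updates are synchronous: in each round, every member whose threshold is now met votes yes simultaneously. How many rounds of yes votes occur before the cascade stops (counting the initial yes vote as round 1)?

Round 1 — Ben, Mo vote yes (initial).
Round 2 — checking thresholds:
  Dee: 1 of 1 neighbours ≥ 1, votes yes.
  Fay: 1 of 1 neighbours ≥ 1, votes yes.
  Hana: 1 of 1 neighbours ≥ 1, votes yes.
Round 3 — no new yes votes; cascade stops.

2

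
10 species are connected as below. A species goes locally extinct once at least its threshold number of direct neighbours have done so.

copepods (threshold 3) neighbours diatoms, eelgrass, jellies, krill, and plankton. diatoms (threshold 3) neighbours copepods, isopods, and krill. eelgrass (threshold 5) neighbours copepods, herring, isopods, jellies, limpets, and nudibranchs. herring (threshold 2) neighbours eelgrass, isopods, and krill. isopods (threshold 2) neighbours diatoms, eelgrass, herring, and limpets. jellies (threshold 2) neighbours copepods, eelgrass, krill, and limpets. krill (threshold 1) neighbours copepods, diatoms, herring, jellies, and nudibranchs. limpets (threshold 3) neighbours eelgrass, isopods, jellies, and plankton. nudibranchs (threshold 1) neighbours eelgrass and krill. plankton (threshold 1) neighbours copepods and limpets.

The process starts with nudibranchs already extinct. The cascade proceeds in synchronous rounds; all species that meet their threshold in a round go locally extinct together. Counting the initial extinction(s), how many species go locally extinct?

2

Round 1 — nudibranchs goes locally extinct (initial).
Round 2 — checking thresholds:
  eelgrass: 1 of 6 neighbours < 5, below threshold.
  krill: 1 of 5 neighbours ≥ 1, goes locally extinct.
Round 3 — no new extinctions; cascade stops.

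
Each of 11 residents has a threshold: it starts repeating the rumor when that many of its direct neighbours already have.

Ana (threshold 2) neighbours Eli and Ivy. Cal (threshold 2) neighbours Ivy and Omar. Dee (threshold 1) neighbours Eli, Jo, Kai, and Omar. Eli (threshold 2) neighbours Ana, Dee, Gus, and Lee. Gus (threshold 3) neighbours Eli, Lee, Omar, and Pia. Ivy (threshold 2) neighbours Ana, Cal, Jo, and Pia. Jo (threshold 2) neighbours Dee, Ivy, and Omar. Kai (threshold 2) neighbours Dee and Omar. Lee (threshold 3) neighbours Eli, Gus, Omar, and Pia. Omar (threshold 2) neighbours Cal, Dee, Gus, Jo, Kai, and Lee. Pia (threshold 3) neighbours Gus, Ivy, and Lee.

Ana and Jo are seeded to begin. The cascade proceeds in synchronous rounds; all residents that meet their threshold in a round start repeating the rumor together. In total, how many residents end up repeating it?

Round 1 — Ana, Jo start repeating the rumor (initial).
Round 2 — checking thresholds:
  Dee: 1 of 4 neighbours ≥ 1, starts repeating the rumor.
  Eli: 1 of 4 neighbours < 2, below threshold.
  Ivy: 2 of 4 neighbours ≥ 2, starts repeating the rumor.
  Omar: 1 of 6 neighbours < 2, below threshold.
Round 3 — checking thresholds:
  Cal: 1 of 2 neighbours < 2, below threshold.
  Eli: 2 of 4 neighbours ≥ 2, starts repeating the rumor.
  Kai: 1 of 2 neighbours < 2, below threshold.
  Omar: 2 of 6 neighbours ≥ 2, starts repeating the rumor.
  Pia: 1 of 3 neighbours < 3, below threshold.
Round 4 — checking thresholds:
  Cal: 2 of 2 neighbours ≥ 2, starts repeating the rumor.
  Gus: 2 of 4 neighbours < 3, below threshold.
  Kai: 2 of 2 neighbours ≥ 2, starts repeating the rumor.
  Lee: 2 of 4 neighbours < 3, below threshold.
  Pia: 1 of 3 neighbours < 3, below threshold.
Round 5 — no new spreads; cascade stops.

8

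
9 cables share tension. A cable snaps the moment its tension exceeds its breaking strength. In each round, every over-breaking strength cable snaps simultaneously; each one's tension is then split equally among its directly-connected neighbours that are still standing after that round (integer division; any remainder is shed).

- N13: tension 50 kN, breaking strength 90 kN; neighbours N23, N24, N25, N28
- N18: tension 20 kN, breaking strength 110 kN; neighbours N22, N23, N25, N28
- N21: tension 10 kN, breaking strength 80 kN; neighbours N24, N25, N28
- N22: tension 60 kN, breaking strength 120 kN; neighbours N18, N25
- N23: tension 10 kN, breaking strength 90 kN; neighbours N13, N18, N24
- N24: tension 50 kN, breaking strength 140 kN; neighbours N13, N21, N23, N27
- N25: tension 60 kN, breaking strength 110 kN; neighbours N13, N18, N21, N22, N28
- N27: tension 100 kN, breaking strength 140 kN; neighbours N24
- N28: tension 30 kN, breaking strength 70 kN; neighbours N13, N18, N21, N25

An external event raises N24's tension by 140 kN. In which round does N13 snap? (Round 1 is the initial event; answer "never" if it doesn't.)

Round 1 — N24 at 190 > 140. N24 snaps.
  N24 sheds 190 kN to N13, N21, N23, N27: 47 each (2 lost).
    N13: 50+47 = 97 > 90
    N21: 10+47 = 57 ≤ 80
    N23: 10+47 = 57 ≤ 90
    N27: 100+47 = 147 > 140
Round 2 — N13, N27 snap.
  N13 sheds 97 kN to N23, N25, N28: 32 each (1 lost).
    N23: 57+32 = 89 ≤ 90
    N25: 60+32 = 92 ≤ 110
    N28: 30+32 = 62 ≤ 70
  N27 sheds 147 kN: no online neighbours, lost.
No further breaks.

2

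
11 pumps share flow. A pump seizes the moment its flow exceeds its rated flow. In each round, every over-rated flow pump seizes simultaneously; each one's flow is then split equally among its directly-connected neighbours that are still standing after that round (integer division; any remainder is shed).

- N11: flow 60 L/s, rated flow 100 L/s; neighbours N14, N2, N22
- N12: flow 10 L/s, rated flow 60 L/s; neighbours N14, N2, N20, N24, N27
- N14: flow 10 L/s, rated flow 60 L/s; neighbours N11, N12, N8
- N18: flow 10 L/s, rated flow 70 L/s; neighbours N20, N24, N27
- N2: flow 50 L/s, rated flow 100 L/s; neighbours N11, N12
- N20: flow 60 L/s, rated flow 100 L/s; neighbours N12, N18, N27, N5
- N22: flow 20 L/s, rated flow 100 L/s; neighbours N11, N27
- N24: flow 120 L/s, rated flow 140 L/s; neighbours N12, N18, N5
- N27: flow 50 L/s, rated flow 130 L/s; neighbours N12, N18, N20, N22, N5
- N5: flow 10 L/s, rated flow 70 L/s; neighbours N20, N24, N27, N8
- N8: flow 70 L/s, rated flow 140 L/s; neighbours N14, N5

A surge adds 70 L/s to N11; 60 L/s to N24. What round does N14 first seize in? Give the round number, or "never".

3

Round 1 — N11 at 130 > 100; N24 at 180 > 140. N11, N24 seize.
  N11 sheds 130 L/s to N14, N2, N22: 43 each (1 lost).
    N14: 10+43 = 53 ≤ 60
    N2: 50+43 = 93 ≤ 100
    N22: 20+43 = 63 ≤ 100
  N24 sheds 180 L/s to N12, N18, N5: 60 each.
    N12: 10+60 = 70 > 60
    N18: 10+60 = 70 ≤ 70
    N5: 10+60 = 70 ≤ 70
Round 2 — N12 seizes.
  N12 sheds 70 L/s to N14, N2, N20, N27: 17 each (2 lost).
    N14: 53+17 = 70 > 60
    N2: 93+17 = 110 > 100
    N20: 60+17 = 77 ≤ 100
    N27: 50+17 = 67 ≤ 130
Round 3 — N14, N2 seize.
  N14 sheds 70 L/s to N8: 70 each.
    N8: 70+70 = 140 ≤ 140
  N2 sheds 110 L/s: no online neighbours, lost.
No further seizures.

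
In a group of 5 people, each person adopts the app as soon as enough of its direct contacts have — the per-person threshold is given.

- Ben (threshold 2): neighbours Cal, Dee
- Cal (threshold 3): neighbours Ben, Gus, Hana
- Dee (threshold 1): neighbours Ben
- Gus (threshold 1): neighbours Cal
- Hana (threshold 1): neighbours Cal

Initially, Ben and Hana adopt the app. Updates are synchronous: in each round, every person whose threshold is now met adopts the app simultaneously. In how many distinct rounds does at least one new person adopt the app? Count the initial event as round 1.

2

Round 1 — Ben, Hana adopt the app (initial).
Round 2 — checking thresholds:
  Cal: 2 of 3 neighbours < 3, below threshold.
  Dee: 1 of 1 neighbours ≥ 1, adopts the app.
Round 3 — no new adoptions; cascade stops.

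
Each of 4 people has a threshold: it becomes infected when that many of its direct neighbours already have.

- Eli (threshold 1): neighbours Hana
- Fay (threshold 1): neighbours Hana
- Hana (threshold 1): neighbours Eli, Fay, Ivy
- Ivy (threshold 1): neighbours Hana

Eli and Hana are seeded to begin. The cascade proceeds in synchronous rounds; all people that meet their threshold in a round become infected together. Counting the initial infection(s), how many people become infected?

4

Round 1 — Eli, Hana become infected (initial).
Round 2 — checking thresholds:
  Fay: 1 of 1 neighbours ≥ 1, becomes infected.
  Ivy: 1 of 1 neighbours ≥ 1, becomes infected.
Round 3 — no new infections; cascade stops.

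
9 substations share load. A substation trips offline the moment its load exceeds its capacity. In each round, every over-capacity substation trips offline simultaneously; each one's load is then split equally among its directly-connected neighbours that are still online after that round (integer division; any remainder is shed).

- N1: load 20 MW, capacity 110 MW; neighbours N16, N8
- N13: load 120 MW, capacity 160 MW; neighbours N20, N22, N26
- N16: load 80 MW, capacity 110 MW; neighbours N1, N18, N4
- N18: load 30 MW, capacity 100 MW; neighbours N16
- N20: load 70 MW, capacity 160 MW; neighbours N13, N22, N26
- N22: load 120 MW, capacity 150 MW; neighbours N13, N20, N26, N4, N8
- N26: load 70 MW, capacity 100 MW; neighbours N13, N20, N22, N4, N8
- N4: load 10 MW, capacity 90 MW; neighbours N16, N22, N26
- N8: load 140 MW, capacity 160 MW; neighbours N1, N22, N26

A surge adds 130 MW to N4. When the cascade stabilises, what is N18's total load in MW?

93

Round 1 — N4 at 140 > 90. N4 trips offline.
  N4 sheds 140 MW to N16, N22, N26: 46 each (2 lost).
    N16: 80+46 = 126 > 110
    N22: 120+46 = 166 > 150
    N26: 70+46 = 116 > 100
Round 2 — N16, N22, N26 trip offline.
  N16 sheds 126 MW to N1, N18: 63 each.
    N1: 20+63 = 83 ≤ 110
    N18: 30+63 = 93 ≤ 100
  N22 sheds 166 MW to N13, N20, N8: 55 each (1 lost).
    N13: 120+55 = 175 > 160
    N20: 70+55 = 125 ≤ 160
    N8: 140+55 = 195 > 160
  N26 sheds 116 MW to N13, N20, N8: 38 each (2 lost).
    N13: 175+38 = 213 > 160
    N20: 125+38 = 163 > 160
    N8: 195+38 = 233 > 160
Round 3 — N13, N20, N8 trip offline.
  N13 sheds 213 MW: no online neighbours, lost.
  N20 sheds 163 MW: no online neighbours, lost.
  N8 sheds 233 MW to N1: 233 each.
    N1: 83+233 = 316 > 110
Round 4 — N1 trips offline.
  N1 sheds 316 MW: no online neighbours, lost.
No further trips.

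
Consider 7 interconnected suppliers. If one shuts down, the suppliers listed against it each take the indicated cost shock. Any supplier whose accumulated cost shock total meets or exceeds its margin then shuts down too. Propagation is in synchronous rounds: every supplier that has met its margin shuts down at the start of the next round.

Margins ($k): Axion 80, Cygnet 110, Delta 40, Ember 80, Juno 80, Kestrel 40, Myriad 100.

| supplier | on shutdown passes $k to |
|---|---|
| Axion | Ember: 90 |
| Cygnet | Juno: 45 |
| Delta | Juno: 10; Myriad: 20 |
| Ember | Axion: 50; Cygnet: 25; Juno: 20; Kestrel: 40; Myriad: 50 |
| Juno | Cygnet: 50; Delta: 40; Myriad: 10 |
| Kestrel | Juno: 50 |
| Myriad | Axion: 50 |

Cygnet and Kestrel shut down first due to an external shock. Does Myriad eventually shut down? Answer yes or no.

no

Round 1 — Cygnet, Kestrel shut down (initial).
  Juno: +45+50 → 95 ≥ 80
Round 2 — Juno shuts down.
  Delta: +40 → 40 ≥ 40
  Myriad: +10 → 10 < 100
Round 3 — Delta shuts down.
  Myriad: +20 → 30 < 100
No further shutdowns.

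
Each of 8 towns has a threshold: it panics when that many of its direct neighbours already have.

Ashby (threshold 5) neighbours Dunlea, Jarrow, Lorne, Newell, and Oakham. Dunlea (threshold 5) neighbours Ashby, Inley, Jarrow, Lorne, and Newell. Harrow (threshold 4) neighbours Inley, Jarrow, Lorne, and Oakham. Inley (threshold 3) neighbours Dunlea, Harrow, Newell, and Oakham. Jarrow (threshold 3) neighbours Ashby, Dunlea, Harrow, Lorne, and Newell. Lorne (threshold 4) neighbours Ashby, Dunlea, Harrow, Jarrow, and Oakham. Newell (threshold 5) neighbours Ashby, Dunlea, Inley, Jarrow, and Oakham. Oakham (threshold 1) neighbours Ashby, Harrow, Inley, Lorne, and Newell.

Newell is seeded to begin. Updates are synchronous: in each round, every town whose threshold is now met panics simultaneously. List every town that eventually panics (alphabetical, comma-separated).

Newell, Oakham

Round 1 — Newell panics (initial).
Round 2 — checking thresholds:
  Ashby: 1 of 5 neighbours < 5, holds.
  Dunlea: 1 of 5 neighbours < 5, holds.
  Inley: 1 of 4 neighbours < 3, holds.
  Jarrow: 1 of 5 neighbours < 3, holds.
  Oakham: 1 of 5 neighbours ≥ 1, panics.
Round 3 — no new panics; cascade stops.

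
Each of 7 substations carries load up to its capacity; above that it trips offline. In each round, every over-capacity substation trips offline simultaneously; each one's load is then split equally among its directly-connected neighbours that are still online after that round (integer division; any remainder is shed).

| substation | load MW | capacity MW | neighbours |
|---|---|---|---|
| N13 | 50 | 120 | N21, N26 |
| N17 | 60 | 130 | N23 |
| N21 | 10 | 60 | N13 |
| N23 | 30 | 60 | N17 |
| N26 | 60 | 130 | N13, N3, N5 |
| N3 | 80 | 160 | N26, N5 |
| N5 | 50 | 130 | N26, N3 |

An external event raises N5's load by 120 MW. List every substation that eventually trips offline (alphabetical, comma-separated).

Round 1 — N5 at 170 > 130. N5 trips offline.
  N5 sheds 170 MW to N26, N3: 85 each.
    N26: 60+85 = 145 > 130
    N3: 80+85 = 165 > 160
Round 2 — N26, N3 trip offline.
  N26 sheds 145 MW to N13: 145 each.
    N13: 50+145 = 195 > 120
  N3 sheds 165 MW: no online neighbours, lost.
Round 3 — N13 trips offline.
  N13 sheds 195 MW to N21: 195 each.
    N21: 10+195 = 205 > 60
Round 4 — N21 trips offline.
  N21 sheds 205 MW: no online neighbours, lost.
No further trips.

N13, N21, N26, N3, N5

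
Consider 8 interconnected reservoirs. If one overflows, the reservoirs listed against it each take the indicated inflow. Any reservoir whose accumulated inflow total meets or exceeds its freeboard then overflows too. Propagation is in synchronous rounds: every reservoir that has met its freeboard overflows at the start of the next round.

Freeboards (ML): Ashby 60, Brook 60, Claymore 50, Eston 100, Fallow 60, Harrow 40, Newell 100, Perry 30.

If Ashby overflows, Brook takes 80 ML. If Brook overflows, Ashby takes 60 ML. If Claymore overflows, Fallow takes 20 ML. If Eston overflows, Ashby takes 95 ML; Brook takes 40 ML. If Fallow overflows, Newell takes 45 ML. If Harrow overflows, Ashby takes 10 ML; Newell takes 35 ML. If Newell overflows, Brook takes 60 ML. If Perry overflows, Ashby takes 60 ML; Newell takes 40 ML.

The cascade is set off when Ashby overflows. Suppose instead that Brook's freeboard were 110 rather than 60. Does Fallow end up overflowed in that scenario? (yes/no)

no

With Brook's freeboard at 110:
Round 1 — Ashby overflows (initial).
  Brook: +80 → 80 < 110
No further overflows.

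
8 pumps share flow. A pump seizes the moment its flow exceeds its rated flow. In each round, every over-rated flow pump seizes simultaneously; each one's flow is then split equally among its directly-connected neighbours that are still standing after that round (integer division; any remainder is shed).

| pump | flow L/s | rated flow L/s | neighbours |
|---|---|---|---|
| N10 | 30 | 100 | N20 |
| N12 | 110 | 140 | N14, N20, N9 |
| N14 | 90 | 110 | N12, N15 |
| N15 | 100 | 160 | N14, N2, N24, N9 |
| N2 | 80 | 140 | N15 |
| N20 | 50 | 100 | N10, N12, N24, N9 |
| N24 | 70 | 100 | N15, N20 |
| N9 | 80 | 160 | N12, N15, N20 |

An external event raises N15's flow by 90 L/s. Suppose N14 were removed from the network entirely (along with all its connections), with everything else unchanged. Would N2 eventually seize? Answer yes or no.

yes

With N14 removed:
Round 1 — N15 at 190 > 160. N15 seizes.
  N15 sheds 190 L/s to N2, N24, N9: 63 each (1 lost).
    N2: 80+63 = 143 > 140
    N24: 70+63 = 133 > 100
    N9: 80+63 = 143 ≤ 160
Round 2 — N2, N24 seize.
  N2 sheds 143 L/s: no online neighbours, lost.
  N24 sheds 133 L/s to N20: 133 each.
    N20: 50+133 = 183 > 100
Round 3 — N20 seizes.
  N20 sheds 183 L/s to N10, N12, N9: 61 each.
    N10: 30+61 = 91 ≤ 100
    N12: 110+61 = 171 > 140
    N9: 143+61 = 204 > 160
Round 4 — N12, N9 seize.
  N12 sheds 171 L/s: no online neighbours, lost.
  N9 sheds 204 L/s: no online neighbours, lost.
No further seizures.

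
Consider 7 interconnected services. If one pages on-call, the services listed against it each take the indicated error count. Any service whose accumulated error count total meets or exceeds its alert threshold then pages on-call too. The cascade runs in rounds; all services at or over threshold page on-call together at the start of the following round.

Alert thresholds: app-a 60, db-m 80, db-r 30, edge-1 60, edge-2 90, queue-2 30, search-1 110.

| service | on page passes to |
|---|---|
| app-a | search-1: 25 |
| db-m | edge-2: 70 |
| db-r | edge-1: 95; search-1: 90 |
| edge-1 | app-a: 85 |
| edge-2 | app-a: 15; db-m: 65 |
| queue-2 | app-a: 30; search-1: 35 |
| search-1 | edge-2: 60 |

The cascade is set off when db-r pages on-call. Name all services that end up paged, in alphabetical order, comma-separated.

Round 1 — db-r pages on-call (initial).
  edge-1: +95 → 95 ≥ 60
  search-1: +90 → 90 < 110
Round 2 — edge-1 pages on-call.
  app-a: +85 → 85 ≥ 60
Round 3 — app-a pages on-call.
  search-1: +25 → 115 ≥ 110
Round 4 — search-1 pages on-call.
  edge-2: +60 → 60 < 90
No further pages.

app-a, db-r, edge-1, search-1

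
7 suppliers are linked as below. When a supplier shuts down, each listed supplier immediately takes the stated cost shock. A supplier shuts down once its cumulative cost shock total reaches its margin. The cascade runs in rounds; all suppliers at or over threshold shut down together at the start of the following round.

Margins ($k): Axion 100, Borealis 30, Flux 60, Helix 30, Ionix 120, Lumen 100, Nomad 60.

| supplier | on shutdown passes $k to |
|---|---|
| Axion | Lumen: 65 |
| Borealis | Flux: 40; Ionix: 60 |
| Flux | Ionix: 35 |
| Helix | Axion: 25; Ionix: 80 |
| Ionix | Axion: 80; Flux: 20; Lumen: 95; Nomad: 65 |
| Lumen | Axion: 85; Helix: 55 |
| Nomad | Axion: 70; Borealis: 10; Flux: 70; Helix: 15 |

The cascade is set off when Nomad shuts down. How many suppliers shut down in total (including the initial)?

Round 1 — Nomad shuts down (initial).
  Axion: +70 → 70 < 100
  Borealis: +10 → 10 < 30
  Flux: +70 → 70 ≥ 60
  Helix: +15 → 15 < 30
Round 2 — Flux shuts down.
  Ionix: +35 → 35 < 120
No further shutdowns.

2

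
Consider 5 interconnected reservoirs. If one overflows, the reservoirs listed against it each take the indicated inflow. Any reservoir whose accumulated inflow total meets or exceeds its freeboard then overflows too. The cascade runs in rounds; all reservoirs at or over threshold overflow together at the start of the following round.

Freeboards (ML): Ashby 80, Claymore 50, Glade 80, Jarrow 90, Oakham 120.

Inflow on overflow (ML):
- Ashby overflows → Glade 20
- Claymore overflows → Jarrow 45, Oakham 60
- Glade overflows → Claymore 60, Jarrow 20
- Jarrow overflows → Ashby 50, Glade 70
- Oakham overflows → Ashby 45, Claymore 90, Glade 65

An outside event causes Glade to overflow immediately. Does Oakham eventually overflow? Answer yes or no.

Round 1 — Glade overflows (initial).
  Claymore: +60 → 60 ≥ 50
  Jarrow: +20 → 20 < 90
Round 2 — Claymore overflows.
  Jarrow: +45 → 65 < 90
  Oakham: +60 → 60 < 120
No further overflows.

no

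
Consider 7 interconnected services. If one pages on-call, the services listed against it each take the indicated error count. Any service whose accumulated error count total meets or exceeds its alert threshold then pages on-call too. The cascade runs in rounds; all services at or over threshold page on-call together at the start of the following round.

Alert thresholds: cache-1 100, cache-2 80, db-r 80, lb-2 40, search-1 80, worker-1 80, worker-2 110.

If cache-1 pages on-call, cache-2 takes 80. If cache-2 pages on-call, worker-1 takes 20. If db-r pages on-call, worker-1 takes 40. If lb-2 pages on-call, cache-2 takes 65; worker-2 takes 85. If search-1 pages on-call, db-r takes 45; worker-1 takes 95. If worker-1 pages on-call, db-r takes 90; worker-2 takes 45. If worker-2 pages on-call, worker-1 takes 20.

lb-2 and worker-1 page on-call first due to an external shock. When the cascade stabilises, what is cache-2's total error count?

Round 1 — lb-2, worker-1 page on-call (initial).
  cache-2: +65 → 65 < 80
  db-r: +90 → 90 ≥ 80
  worker-2: +85+45 → 130 ≥ 110
Round 2 — db-r, worker-2 page on-call.
No further pages.

65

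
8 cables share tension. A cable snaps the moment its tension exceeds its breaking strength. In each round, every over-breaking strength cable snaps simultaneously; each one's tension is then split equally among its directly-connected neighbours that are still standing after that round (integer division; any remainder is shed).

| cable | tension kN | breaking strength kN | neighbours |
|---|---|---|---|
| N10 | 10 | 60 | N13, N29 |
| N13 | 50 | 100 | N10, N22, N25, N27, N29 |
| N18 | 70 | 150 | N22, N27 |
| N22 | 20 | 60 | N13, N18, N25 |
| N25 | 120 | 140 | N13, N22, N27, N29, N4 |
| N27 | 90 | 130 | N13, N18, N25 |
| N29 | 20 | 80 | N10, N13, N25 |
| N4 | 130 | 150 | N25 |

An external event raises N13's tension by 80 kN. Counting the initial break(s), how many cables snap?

Round 1 — N13 at 130 > 100. N13 snaps.
  N13 sheds 130 kN to N10, N22, N25, N27, N29: 26 each.
    N10: 10+26 = 36 ≤ 60
    N22: 20+26 = 46 ≤ 60
    N25: 120+26 = 146 > 140
    N27: 90+26 = 116 ≤ 130
    N29: 20+26 = 46 ≤ 80
Round 2 — N25 snaps.
  N25 sheds 146 kN to N22, N27, N29, N4: 36 each (2 lost).
    N22: 46+36 = 82 > 60
    N27: 116+36 = 152 > 130
    N29: 46+36 = 82 > 80
    N4: 130+36 = 166 > 150
Round 3 — N22, N27, N29, N4 snap.
  N22 sheds 82 kN to N18: 82 each.
    N18: 70+82 = 152 > 150
  N27 sheds 152 kN to N18: 152 each.
    N18: 152+152 = 304 > 150
  N29 sheds 82 kN to N10: 82 each.
    N10: 36+82 = 118 > 60
  N4 sheds 166 kN: no online neighbours, lost.
Round 4 — N10, N18 snap.
  N10 sheds 118 kN: no online neighbours, lost.
  N18 sheds 304 kN: no online neighbours, lost.
No further breaks.

8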